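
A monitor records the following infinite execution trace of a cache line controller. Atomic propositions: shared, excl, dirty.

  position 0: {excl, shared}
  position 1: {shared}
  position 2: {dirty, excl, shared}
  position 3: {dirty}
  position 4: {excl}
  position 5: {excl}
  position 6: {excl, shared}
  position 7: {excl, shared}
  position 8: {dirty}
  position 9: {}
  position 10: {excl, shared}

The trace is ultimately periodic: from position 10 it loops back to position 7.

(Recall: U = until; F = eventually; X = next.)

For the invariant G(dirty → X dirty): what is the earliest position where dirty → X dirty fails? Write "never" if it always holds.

3

Check dirty → X dirty at each position in order: 0 ✓, 1 ✓, 2 ✓.
At position 3 the labels are {dirty} and the next position 4 has {excl}, so dirty → X dirty is false there. This is the first violation.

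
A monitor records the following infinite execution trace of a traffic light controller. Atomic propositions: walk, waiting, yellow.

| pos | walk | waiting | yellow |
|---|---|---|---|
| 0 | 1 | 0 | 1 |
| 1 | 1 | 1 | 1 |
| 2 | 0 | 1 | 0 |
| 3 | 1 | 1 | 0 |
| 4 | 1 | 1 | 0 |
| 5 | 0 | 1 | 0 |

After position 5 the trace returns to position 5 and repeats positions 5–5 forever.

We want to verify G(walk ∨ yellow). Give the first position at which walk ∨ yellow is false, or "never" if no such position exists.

Check walk ∨ yellow at each position in order: 0 ✓, 1 ✓.
At position 2 the labels are {waiting}, so walk ∨ yellow is false there. This is the first violation.

2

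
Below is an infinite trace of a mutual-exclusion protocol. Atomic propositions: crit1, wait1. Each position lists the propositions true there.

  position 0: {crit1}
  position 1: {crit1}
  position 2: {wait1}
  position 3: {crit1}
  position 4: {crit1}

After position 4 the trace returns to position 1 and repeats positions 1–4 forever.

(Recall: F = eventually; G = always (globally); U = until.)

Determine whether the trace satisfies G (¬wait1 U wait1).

Satisfied

¬wait1 U wait1 holds at every position 0..4, and those are all positions ever visited, so G (¬wait1 U wait1) holds.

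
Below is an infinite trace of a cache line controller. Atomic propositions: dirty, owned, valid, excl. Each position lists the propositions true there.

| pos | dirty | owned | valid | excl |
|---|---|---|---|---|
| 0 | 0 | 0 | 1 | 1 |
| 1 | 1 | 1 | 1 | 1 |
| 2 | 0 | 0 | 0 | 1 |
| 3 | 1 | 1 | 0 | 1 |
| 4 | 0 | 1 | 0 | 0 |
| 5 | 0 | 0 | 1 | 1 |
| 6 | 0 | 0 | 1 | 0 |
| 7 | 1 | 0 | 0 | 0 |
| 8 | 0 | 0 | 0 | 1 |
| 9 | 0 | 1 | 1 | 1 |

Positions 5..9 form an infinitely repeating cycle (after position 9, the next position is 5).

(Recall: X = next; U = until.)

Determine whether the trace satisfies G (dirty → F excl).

dirty → F excl holds at every position 0..9, and those are all positions ever visited, so G (dirty → F excl) holds.
Positions where dirty holds: 1, 3, 7.
Check F excl at each: 1→ok, 3→ok, 7→ok.

Satisfied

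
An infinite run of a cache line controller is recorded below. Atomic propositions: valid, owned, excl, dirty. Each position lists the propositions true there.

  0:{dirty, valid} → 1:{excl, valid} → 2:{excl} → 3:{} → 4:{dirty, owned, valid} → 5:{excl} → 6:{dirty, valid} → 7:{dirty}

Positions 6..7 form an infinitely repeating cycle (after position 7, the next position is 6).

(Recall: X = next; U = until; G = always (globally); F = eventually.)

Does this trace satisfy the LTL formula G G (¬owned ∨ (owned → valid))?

G (¬owned ∨ (owned → valid)) holds at every position 0..7, and those are all positions ever visited, so G G (¬owned ∨ (owned → valid)) holds.

Holds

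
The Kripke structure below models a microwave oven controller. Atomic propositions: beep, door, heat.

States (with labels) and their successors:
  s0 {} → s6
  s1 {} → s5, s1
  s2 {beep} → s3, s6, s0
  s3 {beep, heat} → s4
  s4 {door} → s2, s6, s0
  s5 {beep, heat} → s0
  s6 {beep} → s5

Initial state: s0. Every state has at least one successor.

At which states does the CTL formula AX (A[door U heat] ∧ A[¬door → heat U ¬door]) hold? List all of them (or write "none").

{s6}

States satisfying A[door U heat] ∧ A[¬door → heat U ¬door]: {s3, s5}.
States satisfying AX (A[door U heat] ∧ A[¬door → heat U ¬door]): {s6}.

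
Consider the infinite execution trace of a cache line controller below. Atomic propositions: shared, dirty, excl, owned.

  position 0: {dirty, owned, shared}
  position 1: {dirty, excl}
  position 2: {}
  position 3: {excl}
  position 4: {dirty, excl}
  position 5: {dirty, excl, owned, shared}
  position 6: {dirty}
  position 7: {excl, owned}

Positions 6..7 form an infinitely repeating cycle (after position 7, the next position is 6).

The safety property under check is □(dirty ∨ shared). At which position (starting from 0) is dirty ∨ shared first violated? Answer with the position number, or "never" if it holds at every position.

2

Check dirty ∨ shared at each position in order: 0 ✓, 1 ✓.
At position 2 the labels are {}, so dirty ∨ shared is false there. This is the first violation.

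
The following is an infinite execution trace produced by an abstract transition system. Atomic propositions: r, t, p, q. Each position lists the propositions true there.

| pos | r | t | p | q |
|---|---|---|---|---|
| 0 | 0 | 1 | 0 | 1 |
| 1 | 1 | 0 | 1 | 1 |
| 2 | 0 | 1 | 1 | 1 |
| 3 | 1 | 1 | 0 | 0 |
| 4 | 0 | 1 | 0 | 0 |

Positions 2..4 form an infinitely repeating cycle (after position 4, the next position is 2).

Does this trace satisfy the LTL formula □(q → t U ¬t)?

q → t U ¬t must hold at every position from 0 onward. It fails at position 2, so □(q → t U ¬t) is false.
Positions where q holds: 0, 1, 2.
Check t U ¬t at each: 0→ok, 1→ok, 2→fails.

Does not hold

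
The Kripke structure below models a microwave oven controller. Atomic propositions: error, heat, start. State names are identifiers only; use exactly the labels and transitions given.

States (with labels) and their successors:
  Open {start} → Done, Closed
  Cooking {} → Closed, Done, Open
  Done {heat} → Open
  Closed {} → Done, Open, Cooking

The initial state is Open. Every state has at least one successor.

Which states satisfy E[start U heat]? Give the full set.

{Open, Done}

States satisfying start: {Open}.
States satisfying heat: {Done}.
States satisfying E[start U heat]: {Open, Done}.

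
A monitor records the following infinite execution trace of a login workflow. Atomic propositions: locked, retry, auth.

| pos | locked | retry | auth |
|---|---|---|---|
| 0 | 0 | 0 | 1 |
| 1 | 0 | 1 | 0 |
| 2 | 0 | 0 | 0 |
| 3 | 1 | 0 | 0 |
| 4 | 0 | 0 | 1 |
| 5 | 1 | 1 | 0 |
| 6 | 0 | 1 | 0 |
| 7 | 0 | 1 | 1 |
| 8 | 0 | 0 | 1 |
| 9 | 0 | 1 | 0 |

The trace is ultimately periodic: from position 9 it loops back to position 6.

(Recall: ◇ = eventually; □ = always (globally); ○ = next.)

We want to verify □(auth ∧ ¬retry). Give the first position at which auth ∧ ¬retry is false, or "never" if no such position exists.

1

Check auth ∧ ¬retry at each position in order: 0 ✓.
At position 1 the labels are {retry}, so auth ∧ ¬retry is false there. This is the first violation.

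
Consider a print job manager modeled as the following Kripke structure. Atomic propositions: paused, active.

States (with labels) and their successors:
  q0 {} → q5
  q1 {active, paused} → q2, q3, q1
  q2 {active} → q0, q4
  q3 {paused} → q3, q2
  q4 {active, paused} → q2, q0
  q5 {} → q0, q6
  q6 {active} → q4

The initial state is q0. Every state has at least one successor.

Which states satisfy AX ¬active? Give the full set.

{q0}

States satisfying ¬active: {q0, q3, q5}.
States satisfying AX ¬active: {q0}.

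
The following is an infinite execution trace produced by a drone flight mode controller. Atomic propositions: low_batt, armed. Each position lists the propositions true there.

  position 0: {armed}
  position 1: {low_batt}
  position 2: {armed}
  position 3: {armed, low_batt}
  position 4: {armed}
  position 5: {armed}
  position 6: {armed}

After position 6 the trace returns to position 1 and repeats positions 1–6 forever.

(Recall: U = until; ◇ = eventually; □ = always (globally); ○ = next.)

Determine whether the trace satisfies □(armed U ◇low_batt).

Holds

armed U ◇low_batt holds at every position 0..6, and those are all positions ever visited, so □(armed U ◇low_batt) holds.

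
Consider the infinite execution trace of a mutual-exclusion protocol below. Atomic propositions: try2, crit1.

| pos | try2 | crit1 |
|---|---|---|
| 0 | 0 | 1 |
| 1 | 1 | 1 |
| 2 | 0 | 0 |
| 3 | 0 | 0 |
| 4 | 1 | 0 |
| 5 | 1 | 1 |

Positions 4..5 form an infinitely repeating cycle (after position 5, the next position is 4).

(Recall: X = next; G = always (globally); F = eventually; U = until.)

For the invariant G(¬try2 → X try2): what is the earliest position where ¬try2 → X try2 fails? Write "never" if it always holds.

Check ¬try2 → X try2 at each position in order: 0 ✓, 1 ✓.
At position 2 the labels are {} and the next position 3 has {}, so ¬try2 → X try2 is false there. This is the first violation.

2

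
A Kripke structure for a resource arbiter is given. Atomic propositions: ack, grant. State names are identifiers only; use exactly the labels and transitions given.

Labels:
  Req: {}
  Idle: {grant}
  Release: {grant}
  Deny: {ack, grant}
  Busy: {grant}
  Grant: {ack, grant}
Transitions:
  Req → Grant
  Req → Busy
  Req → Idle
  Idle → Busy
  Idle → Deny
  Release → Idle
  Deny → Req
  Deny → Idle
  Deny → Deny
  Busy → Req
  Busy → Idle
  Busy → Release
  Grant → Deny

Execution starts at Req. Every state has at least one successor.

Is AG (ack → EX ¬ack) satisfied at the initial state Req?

States satisfying ack → EX ¬ack: {Req, Idle, Release, Deny, Busy}.
States satisfying AG (ack → EX ¬ack): ∅.
Grant is reachable from Req and violates ack → EX ¬ack, so AG fails at Req.
Req ∉ Sat(AG (ack → EX ¬ack)).

Violated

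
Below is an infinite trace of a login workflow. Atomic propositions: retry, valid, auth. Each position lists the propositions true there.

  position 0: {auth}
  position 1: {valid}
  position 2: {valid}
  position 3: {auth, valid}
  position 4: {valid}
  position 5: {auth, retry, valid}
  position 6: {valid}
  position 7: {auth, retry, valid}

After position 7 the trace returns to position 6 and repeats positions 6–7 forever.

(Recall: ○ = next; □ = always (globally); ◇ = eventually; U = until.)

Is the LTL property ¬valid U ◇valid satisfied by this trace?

Holds

Walking from position 0: ◇valid first holds at position 0, and ¬valid holds at every earlier position along the way, so ¬valid U ◇valid holds.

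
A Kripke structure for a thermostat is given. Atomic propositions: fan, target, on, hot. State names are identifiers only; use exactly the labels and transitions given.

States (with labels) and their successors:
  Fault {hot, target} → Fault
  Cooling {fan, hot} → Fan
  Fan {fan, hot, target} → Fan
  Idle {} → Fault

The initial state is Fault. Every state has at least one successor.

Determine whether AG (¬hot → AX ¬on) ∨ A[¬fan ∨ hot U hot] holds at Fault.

States satisfying ¬hot → AX ¬on: {Fault, Cooling, Fan, Idle}.
States satisfying AG (¬hot → AX ¬on): {Fault, Cooling, Fan, Idle}.
States satisfying ¬fan ∨ hot: {Fault, Cooling, Fan, Idle}.
States satisfying hot: {Fault, Cooling, Fan}.
States satisfying A[¬fan ∨ hot U hot]: {Fault, Cooling, Fan, Idle}.
States satisfying AG (¬hot → AX ¬on) ∨ A[¬fan ∨ hot U hot]: {Fault, Cooling, Fan, Idle}.
Fault ∈ Sat(AG (¬hot → AX ¬on) ∨ A[¬fan ∨ hot U hot]).

Holds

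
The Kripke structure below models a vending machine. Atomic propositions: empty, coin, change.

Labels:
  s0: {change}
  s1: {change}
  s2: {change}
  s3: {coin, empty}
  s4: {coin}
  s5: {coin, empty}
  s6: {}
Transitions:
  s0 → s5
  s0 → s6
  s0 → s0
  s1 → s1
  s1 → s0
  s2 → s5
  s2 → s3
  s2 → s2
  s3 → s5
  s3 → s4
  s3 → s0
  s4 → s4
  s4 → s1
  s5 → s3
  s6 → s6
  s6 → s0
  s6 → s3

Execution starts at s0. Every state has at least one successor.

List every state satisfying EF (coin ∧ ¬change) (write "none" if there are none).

{s0, s1, s2, s3, s4, s5, s6}

States satisfying coin ∧ ¬change: {s3, s4, s5}.
States satisfying EF (coin ∧ ¬change): {s0, s1, s2, s3, s4, s5, s6}.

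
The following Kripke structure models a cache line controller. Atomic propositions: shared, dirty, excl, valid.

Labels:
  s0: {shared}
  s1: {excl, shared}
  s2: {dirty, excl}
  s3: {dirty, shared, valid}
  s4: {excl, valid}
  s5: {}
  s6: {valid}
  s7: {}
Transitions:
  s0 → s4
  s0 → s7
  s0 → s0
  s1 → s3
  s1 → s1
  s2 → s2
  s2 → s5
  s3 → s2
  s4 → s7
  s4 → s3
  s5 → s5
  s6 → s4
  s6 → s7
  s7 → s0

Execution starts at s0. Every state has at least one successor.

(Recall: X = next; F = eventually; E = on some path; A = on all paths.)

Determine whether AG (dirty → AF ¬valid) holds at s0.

Yes

States satisfying dirty → AF ¬valid: {s0, s1, s2, s3, s4, s5, s6, s7}.
States satisfying AG (dirty → AF ¬valid): {s0, s1, s2, s3, s4, s5, s6, s7}.
Every state reachable from s0 satisfies dirty → AF ¬valid.
s0 ∈ Sat(AG (dirty → AF ¬valid)).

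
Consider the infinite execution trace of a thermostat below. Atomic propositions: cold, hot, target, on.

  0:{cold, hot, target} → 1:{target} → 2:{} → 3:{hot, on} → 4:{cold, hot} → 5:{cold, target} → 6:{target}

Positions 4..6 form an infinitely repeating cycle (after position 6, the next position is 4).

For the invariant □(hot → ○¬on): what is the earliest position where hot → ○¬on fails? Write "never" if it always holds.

never

hot → ○¬on holds at every position 0..6, and those are all the positions the trace ever visits, so the invariant □(hot → ○¬on) is never violated.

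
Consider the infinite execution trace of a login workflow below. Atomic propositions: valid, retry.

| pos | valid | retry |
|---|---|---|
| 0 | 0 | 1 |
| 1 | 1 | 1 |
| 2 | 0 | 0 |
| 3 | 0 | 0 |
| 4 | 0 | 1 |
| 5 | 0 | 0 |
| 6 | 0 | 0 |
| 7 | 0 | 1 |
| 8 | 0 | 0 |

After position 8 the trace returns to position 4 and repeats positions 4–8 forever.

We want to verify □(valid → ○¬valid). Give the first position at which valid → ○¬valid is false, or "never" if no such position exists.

valid → ○¬valid holds at every position 0..8, and those are all the positions the trace ever visits, so the invariant □(valid → ○¬valid) is never violated.

never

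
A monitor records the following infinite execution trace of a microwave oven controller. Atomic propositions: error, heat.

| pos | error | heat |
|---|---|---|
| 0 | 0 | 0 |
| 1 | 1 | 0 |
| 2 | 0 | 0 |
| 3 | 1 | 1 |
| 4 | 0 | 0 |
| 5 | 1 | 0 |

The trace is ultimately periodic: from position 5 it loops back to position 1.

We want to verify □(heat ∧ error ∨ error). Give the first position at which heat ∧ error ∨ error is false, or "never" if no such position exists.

0

At position 0 the labels are {}, so heat ∧ error ∨ error is false there. This is the first violation.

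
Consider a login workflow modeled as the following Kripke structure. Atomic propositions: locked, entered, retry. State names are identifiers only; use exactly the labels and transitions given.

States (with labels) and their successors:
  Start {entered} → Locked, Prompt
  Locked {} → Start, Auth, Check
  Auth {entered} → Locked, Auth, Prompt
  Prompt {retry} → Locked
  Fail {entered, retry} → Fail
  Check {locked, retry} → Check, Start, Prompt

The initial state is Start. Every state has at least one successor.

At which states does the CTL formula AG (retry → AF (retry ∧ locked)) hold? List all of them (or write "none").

States satisfying retry → AF (retry ∧ locked): {Start, Locked, Auth, Check}.
States satisfying AG (retry → AF (retry ∧ locked)): ∅.

none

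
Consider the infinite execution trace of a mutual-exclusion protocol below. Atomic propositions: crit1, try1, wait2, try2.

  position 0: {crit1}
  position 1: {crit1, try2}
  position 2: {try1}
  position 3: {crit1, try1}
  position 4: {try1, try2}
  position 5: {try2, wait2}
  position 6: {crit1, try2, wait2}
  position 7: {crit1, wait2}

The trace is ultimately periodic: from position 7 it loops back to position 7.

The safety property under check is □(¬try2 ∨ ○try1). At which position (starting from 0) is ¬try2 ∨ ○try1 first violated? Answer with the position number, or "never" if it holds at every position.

Check ¬try2 ∨ ○try1 at each position in order: 0 ✓, 1 ✓, 2 ✓, 3 ✓.
At position 4 the labels are {try1, try2} and the next position 5 has {try2, wait2}, so ¬try2 ∨ ○try1 is false there. This is the first violation.

4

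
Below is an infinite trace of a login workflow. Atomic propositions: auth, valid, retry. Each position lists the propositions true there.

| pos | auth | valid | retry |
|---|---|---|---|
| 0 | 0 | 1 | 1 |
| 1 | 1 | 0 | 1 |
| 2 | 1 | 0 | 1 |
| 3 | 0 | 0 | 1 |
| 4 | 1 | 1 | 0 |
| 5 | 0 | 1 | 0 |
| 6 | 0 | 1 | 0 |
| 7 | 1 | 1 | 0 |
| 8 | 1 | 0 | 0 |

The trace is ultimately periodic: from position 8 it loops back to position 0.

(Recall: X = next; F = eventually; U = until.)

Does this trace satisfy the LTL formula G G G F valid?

Holds

G G F valid holds at every position 0..8, and those are all positions ever visited, so G G G F valid holds.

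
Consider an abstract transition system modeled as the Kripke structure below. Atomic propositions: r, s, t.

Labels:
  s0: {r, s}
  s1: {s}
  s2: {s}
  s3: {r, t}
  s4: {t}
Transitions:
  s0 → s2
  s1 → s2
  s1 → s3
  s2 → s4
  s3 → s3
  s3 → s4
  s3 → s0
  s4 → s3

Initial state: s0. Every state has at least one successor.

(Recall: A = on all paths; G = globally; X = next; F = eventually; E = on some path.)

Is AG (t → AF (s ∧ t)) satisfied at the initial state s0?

No

States satisfying t → AF (s ∧ t): {s0, s1, s2}.
States satisfying AG (t → AF (s ∧ t)): ∅.
s3 is reachable from s0 and violates t → AF (s ∧ t), so AG fails at s0.
s0 ∉ Sat(AG (t → AF (s ∧ t))).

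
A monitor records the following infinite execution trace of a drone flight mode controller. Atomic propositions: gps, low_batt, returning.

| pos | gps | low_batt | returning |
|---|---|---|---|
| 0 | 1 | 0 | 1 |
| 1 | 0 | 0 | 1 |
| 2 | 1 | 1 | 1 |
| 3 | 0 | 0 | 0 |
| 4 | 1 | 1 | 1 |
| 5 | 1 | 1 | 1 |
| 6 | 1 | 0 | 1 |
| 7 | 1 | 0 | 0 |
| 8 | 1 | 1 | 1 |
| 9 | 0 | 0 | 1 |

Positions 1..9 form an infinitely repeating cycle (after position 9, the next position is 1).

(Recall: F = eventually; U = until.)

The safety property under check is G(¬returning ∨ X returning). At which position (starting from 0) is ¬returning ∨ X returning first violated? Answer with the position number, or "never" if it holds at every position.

2

Check ¬returning ∨ X returning at each position in order: 0 ✓, 1 ✓.
At position 2 the labels are {gps, low_batt, returning} and the next position 3 has {}, so ¬returning ∨ X returning is false there. This is the first violation.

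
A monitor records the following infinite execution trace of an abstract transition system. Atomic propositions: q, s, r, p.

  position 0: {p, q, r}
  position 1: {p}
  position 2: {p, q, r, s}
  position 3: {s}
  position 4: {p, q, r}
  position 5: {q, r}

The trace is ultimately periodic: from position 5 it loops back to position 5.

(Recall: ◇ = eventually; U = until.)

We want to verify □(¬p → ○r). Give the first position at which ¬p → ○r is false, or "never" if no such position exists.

never

¬p → ○r holds at every position 0..5, and those are all the positions the trace ever visits, so the invariant □(¬p → ○r) is never violated.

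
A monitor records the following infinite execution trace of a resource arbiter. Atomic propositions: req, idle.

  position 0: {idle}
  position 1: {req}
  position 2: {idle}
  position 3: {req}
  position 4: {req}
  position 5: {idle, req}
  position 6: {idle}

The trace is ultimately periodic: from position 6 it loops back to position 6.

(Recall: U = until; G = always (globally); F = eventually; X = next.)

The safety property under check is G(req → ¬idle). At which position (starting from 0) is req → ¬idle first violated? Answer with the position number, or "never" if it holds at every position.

5

Check req → ¬idle at each position in order: 0 ✓, 1 ✓, 2 ✓, 3 ✓, 4 ✓.
At position 5 the labels are {idle, req}, so req → ¬idle is false there. This is the first violation.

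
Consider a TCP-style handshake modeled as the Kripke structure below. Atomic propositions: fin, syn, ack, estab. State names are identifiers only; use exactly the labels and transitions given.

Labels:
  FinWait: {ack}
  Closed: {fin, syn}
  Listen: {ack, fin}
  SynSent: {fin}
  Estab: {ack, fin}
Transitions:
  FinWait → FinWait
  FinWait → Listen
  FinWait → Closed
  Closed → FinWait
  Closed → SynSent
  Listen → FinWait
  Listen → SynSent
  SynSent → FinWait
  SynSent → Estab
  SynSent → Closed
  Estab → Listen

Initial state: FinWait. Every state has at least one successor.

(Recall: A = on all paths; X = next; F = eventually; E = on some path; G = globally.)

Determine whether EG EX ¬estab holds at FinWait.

Holds

States satisfying EX ¬estab: {FinWait, Closed, Listen, SynSent, Estab}.
States satisfying EG EX ¬estab: {FinWait, Closed, Listen, SynSent, Estab}.
FinWait ∈ Sat(EG EX ¬estab).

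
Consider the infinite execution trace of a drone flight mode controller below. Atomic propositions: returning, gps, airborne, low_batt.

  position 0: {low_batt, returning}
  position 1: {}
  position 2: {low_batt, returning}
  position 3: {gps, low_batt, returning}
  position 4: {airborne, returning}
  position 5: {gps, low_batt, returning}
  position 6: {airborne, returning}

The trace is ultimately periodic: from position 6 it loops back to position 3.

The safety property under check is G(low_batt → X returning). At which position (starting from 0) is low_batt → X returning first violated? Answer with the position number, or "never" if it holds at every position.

0

At position 0 the labels are {low_batt, returning} and the next position 1 has {}, so low_batt → X returning is false there. This is the first violation.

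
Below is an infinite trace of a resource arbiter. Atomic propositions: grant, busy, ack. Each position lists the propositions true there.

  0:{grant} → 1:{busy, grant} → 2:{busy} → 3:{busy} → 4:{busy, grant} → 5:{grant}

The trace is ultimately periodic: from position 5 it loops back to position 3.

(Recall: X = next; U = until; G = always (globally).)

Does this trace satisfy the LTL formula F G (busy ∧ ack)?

G (busy ∧ ack) is false at every position 0..5, so it never becomes true and F G (busy ∧ ack) fails.

No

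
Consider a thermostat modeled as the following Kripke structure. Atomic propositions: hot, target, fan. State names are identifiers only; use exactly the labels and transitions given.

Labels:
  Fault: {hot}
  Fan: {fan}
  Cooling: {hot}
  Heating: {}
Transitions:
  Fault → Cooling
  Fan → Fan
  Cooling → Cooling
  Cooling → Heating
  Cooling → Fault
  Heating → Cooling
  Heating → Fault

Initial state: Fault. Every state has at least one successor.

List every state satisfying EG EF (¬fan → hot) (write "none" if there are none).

States satisfying EF (¬fan → hot): {Fault, Fan, Cooling, Heating}.
States satisfying EG EF (¬fan → hot): {Fault, Fan, Cooling, Heating}.

{Fault, Fan, Cooling, Heating}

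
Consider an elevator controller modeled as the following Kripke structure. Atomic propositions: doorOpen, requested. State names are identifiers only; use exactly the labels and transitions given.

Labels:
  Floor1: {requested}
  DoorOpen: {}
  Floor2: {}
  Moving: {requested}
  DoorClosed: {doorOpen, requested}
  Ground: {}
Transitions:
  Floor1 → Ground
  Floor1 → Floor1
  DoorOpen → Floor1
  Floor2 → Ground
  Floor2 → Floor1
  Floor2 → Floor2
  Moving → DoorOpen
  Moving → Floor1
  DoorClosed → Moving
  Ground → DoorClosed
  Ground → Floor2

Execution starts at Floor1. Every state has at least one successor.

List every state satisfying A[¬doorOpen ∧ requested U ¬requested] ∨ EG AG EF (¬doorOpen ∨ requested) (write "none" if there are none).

{Floor1, DoorOpen, Floor2, Moving, DoorClosed, Ground}

States satisfying ¬doorOpen ∧ requested: {Floor1, Moving}.
States satisfying ¬requested: {DoorOpen, Floor2, Ground}.
States satisfying A[¬doorOpen ∧ requested U ¬requested]: {DoorOpen, Floor2, Ground}.
States satisfying AG EF (¬doorOpen ∨ requested): {Floor1, DoorOpen, Floor2, Moving, DoorClosed, Ground}.
States satisfying EG AG EF (¬doorOpen ∨ requested): {Floor1, DoorOpen, Floor2, Moving, DoorClosed, Ground}.
States satisfying A[¬doorOpen ∧ requested U ¬requested] ∨ EG AG EF (¬doorOpen ∨ requested): {Floor1, DoorOpen, Floor2, Moving, DoorClosed, Ground}.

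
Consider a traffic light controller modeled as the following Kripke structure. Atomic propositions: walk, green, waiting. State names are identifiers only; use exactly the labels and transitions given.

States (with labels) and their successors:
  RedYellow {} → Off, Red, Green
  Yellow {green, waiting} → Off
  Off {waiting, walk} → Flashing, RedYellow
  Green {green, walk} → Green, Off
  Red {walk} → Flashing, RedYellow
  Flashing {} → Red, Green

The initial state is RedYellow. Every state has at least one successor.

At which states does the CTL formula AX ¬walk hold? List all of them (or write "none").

States satisfying ¬walk: {RedYellow, Yellow, Flashing}.
States satisfying AX ¬walk: {Off, Red}.

{Off, Red}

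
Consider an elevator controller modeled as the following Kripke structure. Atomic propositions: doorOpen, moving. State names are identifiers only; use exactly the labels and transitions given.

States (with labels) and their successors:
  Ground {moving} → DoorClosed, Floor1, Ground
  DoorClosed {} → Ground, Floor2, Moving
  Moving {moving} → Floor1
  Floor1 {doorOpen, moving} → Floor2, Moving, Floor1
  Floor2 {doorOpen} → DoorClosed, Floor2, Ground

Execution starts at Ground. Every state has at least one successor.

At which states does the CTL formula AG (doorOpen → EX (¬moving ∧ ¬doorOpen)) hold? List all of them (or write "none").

none

States satisfying doorOpen → EX (¬moving ∧ ¬doorOpen): {Ground, DoorClosed, Moving, Floor2}.
States satisfying AG (doorOpen → EX (¬moving ∧ ¬doorOpen)): ∅.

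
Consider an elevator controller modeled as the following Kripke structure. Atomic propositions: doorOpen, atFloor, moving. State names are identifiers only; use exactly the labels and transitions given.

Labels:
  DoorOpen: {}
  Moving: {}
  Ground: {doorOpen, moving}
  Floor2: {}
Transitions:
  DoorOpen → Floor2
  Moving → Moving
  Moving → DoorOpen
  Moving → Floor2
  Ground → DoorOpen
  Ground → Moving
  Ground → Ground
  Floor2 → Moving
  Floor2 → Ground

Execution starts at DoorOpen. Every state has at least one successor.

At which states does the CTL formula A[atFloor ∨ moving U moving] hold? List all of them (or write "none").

{Ground}

States satisfying atFloor ∨ moving: {Ground}.
States satisfying moving: {Ground}.
States satisfying A[atFloor ∨ moving U moving]: {Ground}.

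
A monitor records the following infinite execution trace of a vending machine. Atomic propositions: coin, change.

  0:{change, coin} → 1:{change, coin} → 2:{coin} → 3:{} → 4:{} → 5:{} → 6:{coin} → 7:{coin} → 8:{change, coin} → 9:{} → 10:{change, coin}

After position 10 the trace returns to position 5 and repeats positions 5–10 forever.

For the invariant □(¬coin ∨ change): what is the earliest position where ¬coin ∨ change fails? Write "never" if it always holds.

Check ¬coin ∨ change at each position in order: 0 ✓, 1 ✓.
At position 2 the labels are {coin}, so ¬coin ∨ change is false there. This is the first violation.

2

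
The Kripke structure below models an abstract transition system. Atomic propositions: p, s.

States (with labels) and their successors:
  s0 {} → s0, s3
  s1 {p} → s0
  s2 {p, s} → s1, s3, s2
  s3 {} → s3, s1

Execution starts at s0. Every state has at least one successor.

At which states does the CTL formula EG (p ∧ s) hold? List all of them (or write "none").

States satisfying p ∧ s: {s2}.
States satisfying EG (p ∧ s): {s2}.

{s2}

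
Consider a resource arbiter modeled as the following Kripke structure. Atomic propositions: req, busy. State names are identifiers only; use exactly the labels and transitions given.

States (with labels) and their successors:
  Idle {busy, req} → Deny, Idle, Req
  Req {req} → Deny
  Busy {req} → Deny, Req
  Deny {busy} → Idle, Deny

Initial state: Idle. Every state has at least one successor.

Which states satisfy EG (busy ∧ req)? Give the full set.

{Idle}

States satisfying busy ∧ req: {Idle}.
States satisfying EG (busy ∧ req): {Idle}.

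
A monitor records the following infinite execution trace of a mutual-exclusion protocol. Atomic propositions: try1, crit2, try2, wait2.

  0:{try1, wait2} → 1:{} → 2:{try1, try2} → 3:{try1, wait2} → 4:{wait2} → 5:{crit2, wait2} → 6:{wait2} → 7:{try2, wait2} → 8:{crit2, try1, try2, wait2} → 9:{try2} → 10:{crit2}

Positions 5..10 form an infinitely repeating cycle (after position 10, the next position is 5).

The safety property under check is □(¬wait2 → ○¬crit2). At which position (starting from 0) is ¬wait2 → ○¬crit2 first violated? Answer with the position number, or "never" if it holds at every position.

Check ¬wait2 → ○¬crit2 at each position in order: 0 ✓, 1 ✓, 2 ✓, 3 ✓, 4 ✓, 5 ✓, 6 ✓, 7 ✓, 8 ✓.
At position 9 the labels are {try2} and the next position 10 has {crit2}, so ¬wait2 → ○¬crit2 is false there. This is the first violation.

9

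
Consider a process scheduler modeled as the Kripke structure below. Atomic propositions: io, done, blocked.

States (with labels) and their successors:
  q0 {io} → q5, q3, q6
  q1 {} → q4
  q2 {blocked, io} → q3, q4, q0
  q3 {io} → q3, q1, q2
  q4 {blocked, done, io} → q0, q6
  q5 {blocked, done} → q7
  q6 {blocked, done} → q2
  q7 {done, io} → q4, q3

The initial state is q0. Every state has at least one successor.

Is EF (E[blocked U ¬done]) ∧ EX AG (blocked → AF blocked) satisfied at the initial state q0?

States satisfying E[blocked U ¬done]: {q0, q1, q2, q3, q4, q6}.
States satisfying EF (E[blocked U ¬done]): {q0, q1, q2, q3, q4, q5, q6, q7}.
States satisfying AG (blocked → AF blocked): {q0, q1, q2, q3, q4, q5, q6, q7}.
States satisfying EX AG (blocked → AF blocked): {q0, q1, q2, q3, q4, q5, q6, q7}.
States satisfying EF (E[blocked U ¬done]) ∧ EX AG (blocked → AF blocked): {q0, q1, q2, q3, q4, q5, q6, q7}.
q0 ∈ Sat(EF (E[blocked U ¬done]) ∧ EX AG (blocked → AF blocked)).

Satisfied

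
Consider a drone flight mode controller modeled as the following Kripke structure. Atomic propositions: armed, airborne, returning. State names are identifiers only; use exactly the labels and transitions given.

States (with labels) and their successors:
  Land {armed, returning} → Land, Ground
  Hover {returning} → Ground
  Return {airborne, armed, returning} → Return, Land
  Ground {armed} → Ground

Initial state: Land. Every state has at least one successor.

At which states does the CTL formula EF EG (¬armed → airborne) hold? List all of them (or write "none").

{Land, Hover, Return, Ground}

States satisfying EG (¬armed → airborne): {Land, Return, Ground}.
States satisfying EF EG (¬armed → airborne): {Land, Hover, Return, Ground}.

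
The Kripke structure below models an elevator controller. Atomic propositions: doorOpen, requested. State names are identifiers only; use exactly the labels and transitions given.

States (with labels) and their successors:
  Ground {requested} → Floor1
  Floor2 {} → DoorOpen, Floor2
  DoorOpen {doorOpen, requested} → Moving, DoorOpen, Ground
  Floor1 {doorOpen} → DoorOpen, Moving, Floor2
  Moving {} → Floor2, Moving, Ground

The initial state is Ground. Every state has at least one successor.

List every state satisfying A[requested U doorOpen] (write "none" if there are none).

States satisfying requested: {Ground, DoorOpen}.
States satisfying doorOpen: {DoorOpen, Floor1}.
States satisfying A[requested U doorOpen]: {Ground, DoorOpen, Floor1}.

{Ground, DoorOpen, Floor1}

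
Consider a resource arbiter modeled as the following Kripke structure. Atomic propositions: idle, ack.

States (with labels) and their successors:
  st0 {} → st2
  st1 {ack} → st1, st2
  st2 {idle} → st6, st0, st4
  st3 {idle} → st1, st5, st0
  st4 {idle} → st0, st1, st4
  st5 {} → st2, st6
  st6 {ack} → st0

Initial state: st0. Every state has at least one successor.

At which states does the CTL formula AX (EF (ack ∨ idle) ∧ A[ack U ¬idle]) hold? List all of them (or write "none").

{st3, st6}

States satisfying EF (ack ∨ idle) ∧ A[ack U ¬idle]: {st0, st1, st5, st6}.
States satisfying AX (EF (ack ∨ idle) ∧ A[ack U ¬idle]): {st3, st6}.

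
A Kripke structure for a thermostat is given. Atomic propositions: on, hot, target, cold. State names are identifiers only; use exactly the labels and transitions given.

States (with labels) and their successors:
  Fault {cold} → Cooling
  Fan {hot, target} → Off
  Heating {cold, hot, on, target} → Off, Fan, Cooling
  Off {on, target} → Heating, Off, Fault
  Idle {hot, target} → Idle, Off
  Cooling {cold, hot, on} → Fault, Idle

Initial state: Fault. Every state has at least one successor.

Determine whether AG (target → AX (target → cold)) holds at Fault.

Violated

States satisfying target → AX (target → cold): {Fault, Cooling}.
States satisfying AG (target → AX (target → cold)): ∅.
Fan is reachable from Fault and violates target → AX (target → cold), so AG fails at Fault.
Fault ∉ Sat(AG (target → AX (target → cold))).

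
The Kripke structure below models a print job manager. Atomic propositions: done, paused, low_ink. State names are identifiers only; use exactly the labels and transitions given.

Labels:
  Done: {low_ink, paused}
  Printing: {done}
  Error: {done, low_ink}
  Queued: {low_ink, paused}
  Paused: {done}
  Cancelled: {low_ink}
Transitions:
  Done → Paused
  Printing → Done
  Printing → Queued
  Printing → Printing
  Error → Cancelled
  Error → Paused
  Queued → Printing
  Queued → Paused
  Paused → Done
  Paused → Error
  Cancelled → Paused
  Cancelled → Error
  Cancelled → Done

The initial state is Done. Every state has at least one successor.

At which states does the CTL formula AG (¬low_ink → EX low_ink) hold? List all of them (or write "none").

States satisfying ¬low_ink → EX low_ink: {Done, Printing, Error, Queued, Paused, Cancelled}.
States satisfying AG (¬low_ink → EX low_ink): {Done, Printing, Error, Queued, Paused, Cancelled}.

{Done, Printing, Error, Queued, Paused, Cancelled}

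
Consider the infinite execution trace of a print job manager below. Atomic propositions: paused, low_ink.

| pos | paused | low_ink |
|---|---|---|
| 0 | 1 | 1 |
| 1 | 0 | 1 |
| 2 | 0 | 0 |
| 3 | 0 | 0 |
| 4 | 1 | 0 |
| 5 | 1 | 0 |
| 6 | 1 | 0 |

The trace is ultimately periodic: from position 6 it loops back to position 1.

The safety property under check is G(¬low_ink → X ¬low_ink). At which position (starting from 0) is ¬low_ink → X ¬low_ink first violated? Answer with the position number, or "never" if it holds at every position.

Check ¬low_ink → X ¬low_ink at each position in order: 0 ✓, 1 ✓, 2 ✓, 3 ✓, 4 ✓, 5 ✓.
At position 6 the labels are {paused} and the next position 1 has {low_ink}, so ¬low_ink → X ¬low_ink is false there. This is the first violation.

6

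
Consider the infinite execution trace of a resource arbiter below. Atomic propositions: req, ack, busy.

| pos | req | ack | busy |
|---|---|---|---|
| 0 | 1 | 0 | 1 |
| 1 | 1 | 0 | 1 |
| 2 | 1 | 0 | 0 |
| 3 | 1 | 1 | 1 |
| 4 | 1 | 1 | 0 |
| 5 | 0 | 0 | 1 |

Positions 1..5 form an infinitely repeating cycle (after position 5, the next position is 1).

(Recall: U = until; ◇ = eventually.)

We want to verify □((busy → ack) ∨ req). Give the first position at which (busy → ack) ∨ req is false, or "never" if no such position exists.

5

Check (busy → ack) ∨ req at each position in order: 0 ✓, 1 ✓, 2 ✓, 3 ✓, 4 ✓.
At position 5 the labels are {busy}, so (busy → ack) ∨ req is false there. This is the first violation.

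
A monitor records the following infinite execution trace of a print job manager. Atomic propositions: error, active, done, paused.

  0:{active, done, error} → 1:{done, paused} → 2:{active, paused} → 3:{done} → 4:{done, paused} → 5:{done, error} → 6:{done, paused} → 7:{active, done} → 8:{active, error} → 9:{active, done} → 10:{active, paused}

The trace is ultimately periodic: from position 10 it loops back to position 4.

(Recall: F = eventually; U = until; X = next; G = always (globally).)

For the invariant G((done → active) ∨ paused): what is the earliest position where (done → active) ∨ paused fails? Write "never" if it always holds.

3

Check (done → active) ∨ paused at each position in order: 0 ✓, 1 ✓, 2 ✓.
At position 3 the labels are {done}, so (done → active) ∨ paused is false there. This is the first violation.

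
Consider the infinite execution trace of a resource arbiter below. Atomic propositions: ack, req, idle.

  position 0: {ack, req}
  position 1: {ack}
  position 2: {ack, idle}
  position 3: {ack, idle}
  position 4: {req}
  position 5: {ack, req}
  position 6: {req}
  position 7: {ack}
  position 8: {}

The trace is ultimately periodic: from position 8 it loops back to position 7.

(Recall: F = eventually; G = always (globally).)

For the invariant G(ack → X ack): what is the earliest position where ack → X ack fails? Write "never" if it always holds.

Check ack → X ack at each position in order: 0 ✓, 1 ✓, 2 ✓.
At position 3 the labels are {ack, idle} and the next position 4 has {req}, so ack → X ack is false there. This is the first violation.

3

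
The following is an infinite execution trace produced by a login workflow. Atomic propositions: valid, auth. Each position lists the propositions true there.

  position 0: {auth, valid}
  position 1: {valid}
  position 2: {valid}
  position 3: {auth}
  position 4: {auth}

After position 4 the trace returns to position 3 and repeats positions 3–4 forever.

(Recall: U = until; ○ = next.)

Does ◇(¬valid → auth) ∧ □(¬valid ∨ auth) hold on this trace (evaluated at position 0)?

Violated

¬valid → auth holds at position 0, which is reachable from 0, so ◇(¬valid → auth) holds.
¬valid ∨ auth must hold at every position from 0 onward. It fails at position 1, so □(¬valid ∨ auth) is false.
At position 0: ◇(¬valid → auth) is true; □(¬valid ∨ auth) is false; so ◇(¬valid → auth) ∧ □(¬valid ∨ auth) is false.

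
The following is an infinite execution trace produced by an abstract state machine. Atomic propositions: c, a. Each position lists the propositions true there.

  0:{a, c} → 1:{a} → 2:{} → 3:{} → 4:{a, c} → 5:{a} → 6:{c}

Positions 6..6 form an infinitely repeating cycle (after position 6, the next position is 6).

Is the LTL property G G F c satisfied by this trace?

Holds

G F c holds at every position 0..6, and those are all positions ever visited, so G G F c holds.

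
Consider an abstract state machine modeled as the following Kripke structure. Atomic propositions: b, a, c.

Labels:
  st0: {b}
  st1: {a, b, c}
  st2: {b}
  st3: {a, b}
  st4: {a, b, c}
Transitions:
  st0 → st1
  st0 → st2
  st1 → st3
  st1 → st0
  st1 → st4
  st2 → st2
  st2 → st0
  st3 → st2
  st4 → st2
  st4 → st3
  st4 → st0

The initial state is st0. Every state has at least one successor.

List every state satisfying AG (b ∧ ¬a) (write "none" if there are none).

States satisfying b ∧ ¬a: {st0, st2}.
States satisfying AG (b ∧ ¬a): ∅.

none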